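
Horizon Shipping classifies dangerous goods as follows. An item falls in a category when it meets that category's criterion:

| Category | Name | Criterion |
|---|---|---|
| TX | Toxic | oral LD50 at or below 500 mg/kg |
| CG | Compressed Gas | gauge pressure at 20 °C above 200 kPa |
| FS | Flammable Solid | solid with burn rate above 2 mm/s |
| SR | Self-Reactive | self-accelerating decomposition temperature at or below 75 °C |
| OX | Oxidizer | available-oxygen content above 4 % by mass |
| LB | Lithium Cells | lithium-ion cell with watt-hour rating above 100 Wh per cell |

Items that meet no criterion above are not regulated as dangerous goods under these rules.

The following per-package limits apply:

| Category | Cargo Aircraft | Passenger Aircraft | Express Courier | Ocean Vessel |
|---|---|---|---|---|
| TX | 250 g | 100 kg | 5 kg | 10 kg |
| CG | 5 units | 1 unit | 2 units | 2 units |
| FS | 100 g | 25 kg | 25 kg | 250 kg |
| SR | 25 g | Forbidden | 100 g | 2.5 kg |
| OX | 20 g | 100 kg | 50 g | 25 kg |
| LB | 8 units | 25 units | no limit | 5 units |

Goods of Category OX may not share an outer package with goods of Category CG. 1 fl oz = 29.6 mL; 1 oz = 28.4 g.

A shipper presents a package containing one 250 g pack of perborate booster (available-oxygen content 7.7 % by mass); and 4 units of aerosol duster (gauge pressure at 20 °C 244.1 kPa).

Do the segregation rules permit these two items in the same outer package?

Available-oxygen content 7.7 % by mass meets the Category OX criterion (Oxidizer), so the perborate booster is Category OX.
The aerosol duster has gauge pressure at 20 °C 244.1 kPa, which is > 200 kPa, so it is Category CG (Compressed Gas).
Category OX and Category CG may not share an outer package.

No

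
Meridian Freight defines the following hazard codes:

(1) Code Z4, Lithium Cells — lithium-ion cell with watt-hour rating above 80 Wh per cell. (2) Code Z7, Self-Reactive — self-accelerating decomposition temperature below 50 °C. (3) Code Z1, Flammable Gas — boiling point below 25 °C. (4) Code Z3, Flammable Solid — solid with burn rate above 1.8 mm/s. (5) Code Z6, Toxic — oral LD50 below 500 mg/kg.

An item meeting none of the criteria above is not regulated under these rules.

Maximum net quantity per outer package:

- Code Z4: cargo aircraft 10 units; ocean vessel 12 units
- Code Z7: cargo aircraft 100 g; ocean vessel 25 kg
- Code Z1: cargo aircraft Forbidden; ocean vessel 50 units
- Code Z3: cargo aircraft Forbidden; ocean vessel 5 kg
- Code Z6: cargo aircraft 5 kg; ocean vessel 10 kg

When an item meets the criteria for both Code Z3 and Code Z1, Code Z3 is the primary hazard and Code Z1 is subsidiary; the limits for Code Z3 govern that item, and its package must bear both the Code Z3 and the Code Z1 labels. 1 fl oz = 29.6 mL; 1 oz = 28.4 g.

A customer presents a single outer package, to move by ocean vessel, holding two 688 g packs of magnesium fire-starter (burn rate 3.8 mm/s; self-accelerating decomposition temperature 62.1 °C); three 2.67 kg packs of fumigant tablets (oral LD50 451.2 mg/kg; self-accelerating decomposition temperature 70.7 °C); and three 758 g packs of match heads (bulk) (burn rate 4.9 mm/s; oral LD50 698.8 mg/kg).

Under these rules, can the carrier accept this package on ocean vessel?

Burn rate 3.8 mm/s meets the Code Z3 criterion (Flammable Solid), so the magnesium fire-starter is Code Z3.
Oral LD50 451.2 mg/kg meets the Code Z6 criterion (Toxic), so the fumigant tablets are Code Z6.
Match heads (bulk): burn rate 4.9 mm/s > 1.8 mm/s → Code Z3 (Flammable Solid).
Code Z3 net quantity: (two 688 g packs = 1.376 kg) + (three 758 g packs = 2.274 kg) = 3.65 kg.
3.65 kg is within the ocean vessel limit of 5 kg for Code Z3.
Code Z6 quantity: three 2.67 kg packs = 8.01 kg.
8.01 kg is within the ocean vessel limit of 10 kg for Code Z6.
Every hazard code is within its ocean vessel limit and no segregation rule is violated.

Yes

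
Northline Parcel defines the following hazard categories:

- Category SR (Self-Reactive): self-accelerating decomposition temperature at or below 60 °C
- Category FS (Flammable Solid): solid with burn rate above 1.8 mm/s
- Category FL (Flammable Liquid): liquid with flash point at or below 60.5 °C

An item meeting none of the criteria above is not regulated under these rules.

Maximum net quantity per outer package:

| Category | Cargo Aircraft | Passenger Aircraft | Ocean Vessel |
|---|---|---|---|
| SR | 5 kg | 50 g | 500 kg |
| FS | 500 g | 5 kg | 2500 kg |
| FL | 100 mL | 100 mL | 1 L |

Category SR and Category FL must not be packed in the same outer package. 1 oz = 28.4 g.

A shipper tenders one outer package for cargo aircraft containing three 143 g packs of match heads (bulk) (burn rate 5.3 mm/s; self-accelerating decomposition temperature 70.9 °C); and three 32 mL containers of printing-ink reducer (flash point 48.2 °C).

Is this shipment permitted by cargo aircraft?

Yes

With burn rate 5.3 mm/s (> 1.8 mm/s), the match heads (bulk) fall in Category FS.
With flash point 48.2 °C (≤ 60.5 °C), the printing-ink reducer falls in Category FL.
Category FS quantity: three 143 g packs = 429 g.
That is within the Category FS cargo aircraft limit of 500 g.
Category FL quantity: three 32 mL containers = 96 mL.
96 mL ≤ 100 mL (cargo aircraft limit, Category FL) — within limit.
The segregation rule (Category SR with Category FL) does not apply to Category FS with Category FL.
Every hazard category is within its cargo aircraft limit and no segregation rule is violated.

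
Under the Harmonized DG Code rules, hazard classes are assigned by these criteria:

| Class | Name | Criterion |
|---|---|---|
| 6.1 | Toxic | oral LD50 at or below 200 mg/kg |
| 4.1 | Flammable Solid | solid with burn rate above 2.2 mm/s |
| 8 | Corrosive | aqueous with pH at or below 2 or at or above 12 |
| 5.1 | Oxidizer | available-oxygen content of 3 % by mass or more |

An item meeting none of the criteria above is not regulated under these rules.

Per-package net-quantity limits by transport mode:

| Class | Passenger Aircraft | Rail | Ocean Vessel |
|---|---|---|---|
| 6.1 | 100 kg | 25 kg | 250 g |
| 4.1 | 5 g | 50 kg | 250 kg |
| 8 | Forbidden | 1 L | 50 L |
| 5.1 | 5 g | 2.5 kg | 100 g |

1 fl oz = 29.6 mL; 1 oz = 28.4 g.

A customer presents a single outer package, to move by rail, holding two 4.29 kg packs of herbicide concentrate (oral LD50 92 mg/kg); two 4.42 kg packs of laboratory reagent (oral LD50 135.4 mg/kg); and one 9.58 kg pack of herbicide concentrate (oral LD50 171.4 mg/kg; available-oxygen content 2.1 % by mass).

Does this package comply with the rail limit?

Herbicide concentrate: oral LD50 92 mg/kg ≤ 200 mg/kg → Class 6.1 (Toxic).
Laboratory reagent: oral LD50 135.4 mg/kg ≤ 200 mg/kg → Class 6.1 (Toxic).
The herbicide concentrate has oral LD50 171.4 mg/kg, which is ≤ 200 mg/kg, so it is Class 6.1 (Toxic).
Total Class 6.1: (two 4.29 kg packs = 8.58 kg) + (two 4.42 kg packs = 8.84 kg) + 9.58 kg = 27 kg.
27 kg > 25 kg (rail limit, Class 6.1) — over the limit.

No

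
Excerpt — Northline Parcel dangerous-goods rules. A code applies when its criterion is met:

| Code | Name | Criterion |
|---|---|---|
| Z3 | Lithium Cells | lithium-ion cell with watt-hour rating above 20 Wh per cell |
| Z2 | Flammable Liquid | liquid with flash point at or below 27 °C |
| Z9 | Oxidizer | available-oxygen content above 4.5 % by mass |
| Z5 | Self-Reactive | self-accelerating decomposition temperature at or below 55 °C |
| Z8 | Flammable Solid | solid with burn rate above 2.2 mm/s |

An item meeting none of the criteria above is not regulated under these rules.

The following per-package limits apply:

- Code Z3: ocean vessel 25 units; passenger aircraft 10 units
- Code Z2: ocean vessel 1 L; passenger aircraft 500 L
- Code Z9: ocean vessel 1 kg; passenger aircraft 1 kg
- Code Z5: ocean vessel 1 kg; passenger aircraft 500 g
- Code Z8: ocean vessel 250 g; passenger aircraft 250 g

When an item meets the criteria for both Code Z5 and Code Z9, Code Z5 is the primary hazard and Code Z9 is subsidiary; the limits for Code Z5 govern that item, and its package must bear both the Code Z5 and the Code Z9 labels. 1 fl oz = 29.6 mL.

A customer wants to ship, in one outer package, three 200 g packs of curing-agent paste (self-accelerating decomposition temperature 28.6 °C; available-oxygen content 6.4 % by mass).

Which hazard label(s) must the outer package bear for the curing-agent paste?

Code Z5 and Z9

Curing-agent paste: self-accelerating decomposition temperature 28.6 °C ≤ 55 °C → Code Z5 (Self-Reactive).
Available-oxygen content 6.4 % by mass meets the Code Z9 criterion (Oxidizer), so the curing-agent paste is Code Z9.
By the precedence rule Code Z5 is primary and Code Z9 is subsidiary, and that rule requires both labels on the package.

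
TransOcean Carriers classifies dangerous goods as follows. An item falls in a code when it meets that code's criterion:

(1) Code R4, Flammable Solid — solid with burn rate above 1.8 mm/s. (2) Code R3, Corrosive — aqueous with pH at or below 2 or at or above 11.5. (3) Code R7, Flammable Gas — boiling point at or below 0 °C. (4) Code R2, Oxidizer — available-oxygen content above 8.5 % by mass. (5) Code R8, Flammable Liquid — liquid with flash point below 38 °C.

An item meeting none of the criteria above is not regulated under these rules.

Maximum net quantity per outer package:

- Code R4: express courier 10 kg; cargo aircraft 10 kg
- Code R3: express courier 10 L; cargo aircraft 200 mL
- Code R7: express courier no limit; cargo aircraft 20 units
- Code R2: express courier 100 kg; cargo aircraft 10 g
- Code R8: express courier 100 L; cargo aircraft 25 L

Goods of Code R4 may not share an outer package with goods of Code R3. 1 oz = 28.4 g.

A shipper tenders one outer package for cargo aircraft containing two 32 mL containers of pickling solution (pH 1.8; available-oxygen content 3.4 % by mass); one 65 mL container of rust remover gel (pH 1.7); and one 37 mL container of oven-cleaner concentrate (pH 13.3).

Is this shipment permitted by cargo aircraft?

Yes

With pH 1.8 (≤ 2), the pickling solution falls in Code R3.
The rust remover gel has pH 1.7, which is ≤ 2, so it is Code R3 (Corrosive).
Oven-cleaner concentrate: pH 13.3 ≥ 11.5 → Code R3 (Corrosive).
Code R3 net quantity: (two 32 mL containers = 64 mL) + 65 mL + 37 mL = 166 mL.
That is within the Code R3 cargo aircraft limit of 200 mL.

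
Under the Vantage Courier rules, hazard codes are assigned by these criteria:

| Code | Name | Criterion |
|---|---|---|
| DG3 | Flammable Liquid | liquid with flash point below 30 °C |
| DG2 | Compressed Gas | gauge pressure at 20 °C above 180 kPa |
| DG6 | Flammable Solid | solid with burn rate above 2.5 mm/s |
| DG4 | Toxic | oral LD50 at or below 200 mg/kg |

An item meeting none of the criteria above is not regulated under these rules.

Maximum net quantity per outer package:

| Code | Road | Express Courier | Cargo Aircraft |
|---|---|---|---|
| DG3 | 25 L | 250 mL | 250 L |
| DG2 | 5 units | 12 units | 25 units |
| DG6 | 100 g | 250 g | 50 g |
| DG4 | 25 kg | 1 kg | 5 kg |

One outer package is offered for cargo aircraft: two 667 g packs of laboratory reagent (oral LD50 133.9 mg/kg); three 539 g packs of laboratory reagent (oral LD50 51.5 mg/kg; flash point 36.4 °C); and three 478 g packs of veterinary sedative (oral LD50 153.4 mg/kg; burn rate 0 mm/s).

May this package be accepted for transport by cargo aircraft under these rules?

Laboratory reagent: oral LD50 133.9 mg/kg ≤ 200 mg/kg → Code DG4 (Toxic).
With oral LD50 51.5 mg/kg (≤ 200 mg/kg), the laboratory reagent falls in Code DG4.
With oral LD50 153.4 mg/kg (≤ 200 mg/kg), the veterinary sedative falls in Code DG4.
Total Code DG4: (two 667 g packs = 1.334 kg) + (three 539 g packs = 1.617 kg) + (three 478 g packs = 1.434 kg) = 4.385 kg.
4.385 kg is within the cargo aircraft limit of 5 kg for Code DG4.

Yes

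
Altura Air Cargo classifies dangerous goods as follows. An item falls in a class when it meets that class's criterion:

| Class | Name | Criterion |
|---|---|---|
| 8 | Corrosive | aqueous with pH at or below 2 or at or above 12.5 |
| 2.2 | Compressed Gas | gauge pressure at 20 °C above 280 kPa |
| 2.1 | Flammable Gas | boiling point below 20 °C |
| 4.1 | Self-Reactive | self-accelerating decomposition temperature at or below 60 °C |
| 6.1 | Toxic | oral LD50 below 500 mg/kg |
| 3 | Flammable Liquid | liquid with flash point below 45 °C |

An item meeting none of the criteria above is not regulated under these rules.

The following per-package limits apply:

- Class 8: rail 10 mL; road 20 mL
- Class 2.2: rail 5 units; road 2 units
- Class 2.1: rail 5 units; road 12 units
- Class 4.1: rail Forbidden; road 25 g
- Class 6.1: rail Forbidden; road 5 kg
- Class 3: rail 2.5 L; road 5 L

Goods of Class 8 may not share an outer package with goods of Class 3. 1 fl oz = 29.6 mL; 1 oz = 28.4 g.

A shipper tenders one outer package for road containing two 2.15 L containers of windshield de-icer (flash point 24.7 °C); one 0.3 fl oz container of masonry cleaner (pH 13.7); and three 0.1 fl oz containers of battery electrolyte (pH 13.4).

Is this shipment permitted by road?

No

With flash point 24.7 °C (< 45 °C), the windshield de-icer falls in Class 3.
Masonry cleaner: pH 13.7 ≥ 12.5 → Class 8 (Corrosive).
The battery electrolyte has pH 13.4, which is ≥ 12.5, so it is Class 8 (Corrosive).
Total Class 8: (one 0.3 fl oz container = 8.88 mL) + (three 0.1 fl oz containers = 8.88 mL) = 17.76 mL.
That is within the Class 8 road limit of 20 mL.
Class 3 quantity: two 2.15 L containers = 4.3 L.
That is within the Class 3 road limit of 5 L.
Class 8 and Class 3 may not share an outer package.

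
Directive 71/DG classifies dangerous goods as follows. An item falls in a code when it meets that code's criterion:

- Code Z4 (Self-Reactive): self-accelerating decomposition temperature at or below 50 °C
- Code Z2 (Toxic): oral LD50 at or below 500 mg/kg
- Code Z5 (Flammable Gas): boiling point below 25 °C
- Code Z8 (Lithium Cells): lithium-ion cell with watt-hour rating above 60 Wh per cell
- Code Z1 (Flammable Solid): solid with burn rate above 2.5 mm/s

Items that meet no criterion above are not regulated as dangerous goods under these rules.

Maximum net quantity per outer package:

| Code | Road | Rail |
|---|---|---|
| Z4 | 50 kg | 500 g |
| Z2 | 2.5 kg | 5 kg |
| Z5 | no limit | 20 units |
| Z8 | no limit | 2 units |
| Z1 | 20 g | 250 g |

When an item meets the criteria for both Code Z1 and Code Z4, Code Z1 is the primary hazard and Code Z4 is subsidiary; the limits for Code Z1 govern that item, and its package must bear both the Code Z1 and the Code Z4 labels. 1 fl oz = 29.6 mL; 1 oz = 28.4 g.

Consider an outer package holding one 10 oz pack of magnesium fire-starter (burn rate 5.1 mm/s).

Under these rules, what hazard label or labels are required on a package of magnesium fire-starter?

Code Z1

Magnesium fire-starter: burn rate 5.1 mm/s > 2.5 mm/s → Code Z1 (Flammable Solid).
Only the Code Z1 label is required.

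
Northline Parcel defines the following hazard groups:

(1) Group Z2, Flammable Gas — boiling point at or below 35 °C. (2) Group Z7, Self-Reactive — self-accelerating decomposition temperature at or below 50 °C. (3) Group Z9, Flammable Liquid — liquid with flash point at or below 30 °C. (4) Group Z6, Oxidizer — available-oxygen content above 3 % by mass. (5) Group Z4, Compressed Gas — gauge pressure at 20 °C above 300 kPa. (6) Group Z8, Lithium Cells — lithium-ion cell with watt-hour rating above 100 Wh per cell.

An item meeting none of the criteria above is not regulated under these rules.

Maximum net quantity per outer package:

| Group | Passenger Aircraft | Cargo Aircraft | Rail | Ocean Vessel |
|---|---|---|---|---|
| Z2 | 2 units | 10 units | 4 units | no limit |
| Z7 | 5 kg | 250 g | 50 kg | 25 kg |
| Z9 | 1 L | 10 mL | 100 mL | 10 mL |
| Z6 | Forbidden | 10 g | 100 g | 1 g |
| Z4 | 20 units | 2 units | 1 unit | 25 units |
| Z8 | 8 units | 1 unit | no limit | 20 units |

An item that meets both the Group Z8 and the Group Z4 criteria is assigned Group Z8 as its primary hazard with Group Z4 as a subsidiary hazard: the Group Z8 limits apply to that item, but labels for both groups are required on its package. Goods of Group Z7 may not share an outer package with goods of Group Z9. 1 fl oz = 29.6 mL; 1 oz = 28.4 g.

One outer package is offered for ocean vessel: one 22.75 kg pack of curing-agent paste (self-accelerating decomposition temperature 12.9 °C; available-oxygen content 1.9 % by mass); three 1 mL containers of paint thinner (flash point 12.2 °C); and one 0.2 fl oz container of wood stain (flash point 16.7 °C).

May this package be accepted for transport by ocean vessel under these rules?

The curing-agent paste has self-accelerating decomposition temperature 12.9 °C, which is ≤ 50 °C, so it is Group Z7 (Self-Reactive).
The paint thinner has flash point 12.2 °C, which is ≤ 30 °C, so it is Group Z9 (Flammable Liquid).
The wood stain has flash point 16.7 °C, which is ≤ 30 °C, so it is Group Z9 (Flammable Liquid).
Group Z7 quantity: 22.75 kg.
22.75 kg is within the ocean vessel limit of 25 kg for Group Z7.
Total Group Z9: (three 1 mL containers = 3 mL) + (one 0.2 fl oz container = 5.92 mL) = 8.92 mL.
That is within the Group Z9 ocean vessel limit of 10 mL.
Group Z7 and Group Z9 may not share an outer package.

No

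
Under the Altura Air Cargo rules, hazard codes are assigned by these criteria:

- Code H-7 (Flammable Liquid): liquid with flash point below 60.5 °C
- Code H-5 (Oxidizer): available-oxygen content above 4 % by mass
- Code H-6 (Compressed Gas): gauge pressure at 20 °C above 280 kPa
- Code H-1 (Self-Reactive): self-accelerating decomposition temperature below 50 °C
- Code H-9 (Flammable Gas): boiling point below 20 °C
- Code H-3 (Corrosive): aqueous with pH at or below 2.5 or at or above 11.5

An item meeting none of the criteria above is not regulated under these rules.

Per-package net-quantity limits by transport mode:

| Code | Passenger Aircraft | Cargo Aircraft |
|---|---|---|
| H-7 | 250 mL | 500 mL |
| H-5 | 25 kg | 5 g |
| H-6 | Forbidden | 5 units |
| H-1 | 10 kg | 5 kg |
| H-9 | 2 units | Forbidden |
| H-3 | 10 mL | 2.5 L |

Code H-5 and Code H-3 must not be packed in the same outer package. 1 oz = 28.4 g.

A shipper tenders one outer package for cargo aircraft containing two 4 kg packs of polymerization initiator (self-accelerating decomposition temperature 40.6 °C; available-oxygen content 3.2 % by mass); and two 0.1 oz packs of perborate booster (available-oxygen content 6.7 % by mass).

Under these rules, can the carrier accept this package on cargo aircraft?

No

Self-accelerating decomposition temperature 40.6 °C meets the Code H-1 criterion (Self-Reactive), so the polymerization initiator is Code H-1.
The perborate booster has available-oxygen content 6.7 % by mass, which is > 4 % by mass, so it is Code H-5 (Oxidizer).
Code H-5 quantity: two 0.1 oz packs = 5.68 g.
That exceeds the Code H-5 cargo aircraft limit of 5 g.
Code H-1 quantity: two 4 kg packs = 8 kg.
That exceeds the Code H-1 cargo aircraft limit of 5 kg.
The segregation rule (Code H-5 with Code H-3) does not apply to Code H-5 with Code H-1.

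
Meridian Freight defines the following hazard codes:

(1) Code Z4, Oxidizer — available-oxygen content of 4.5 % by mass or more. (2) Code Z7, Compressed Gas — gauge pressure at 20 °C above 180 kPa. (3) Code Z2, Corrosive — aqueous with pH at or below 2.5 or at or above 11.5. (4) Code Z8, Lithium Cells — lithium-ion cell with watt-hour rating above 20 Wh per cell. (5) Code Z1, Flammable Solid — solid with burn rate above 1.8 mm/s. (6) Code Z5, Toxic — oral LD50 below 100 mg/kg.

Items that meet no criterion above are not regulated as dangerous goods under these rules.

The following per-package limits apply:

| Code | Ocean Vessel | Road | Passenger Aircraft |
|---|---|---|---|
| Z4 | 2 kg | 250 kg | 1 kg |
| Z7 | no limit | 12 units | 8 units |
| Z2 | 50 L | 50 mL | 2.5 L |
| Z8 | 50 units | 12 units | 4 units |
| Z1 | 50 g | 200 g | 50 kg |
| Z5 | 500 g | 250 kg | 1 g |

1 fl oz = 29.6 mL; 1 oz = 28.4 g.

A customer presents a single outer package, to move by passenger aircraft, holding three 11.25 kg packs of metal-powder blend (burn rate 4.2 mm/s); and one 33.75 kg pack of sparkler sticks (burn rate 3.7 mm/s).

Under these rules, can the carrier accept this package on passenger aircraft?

No

Metal-powder blend: burn rate 4.2 mm/s > 1.8 mm/s → Code Z1 (Flammable Solid).
The sparkler sticks have burn rate 3.7 mm/s, which is > 1.8 mm/s, so they are Code Z1 (Flammable Solid).
Total Code Z1: (three 11.25 kg packs = 33.75 kg) + 33.75 kg = 67.5 kg.
67.5 kg exceeds the passenger aircraft limit of 50 kg for Code Z1.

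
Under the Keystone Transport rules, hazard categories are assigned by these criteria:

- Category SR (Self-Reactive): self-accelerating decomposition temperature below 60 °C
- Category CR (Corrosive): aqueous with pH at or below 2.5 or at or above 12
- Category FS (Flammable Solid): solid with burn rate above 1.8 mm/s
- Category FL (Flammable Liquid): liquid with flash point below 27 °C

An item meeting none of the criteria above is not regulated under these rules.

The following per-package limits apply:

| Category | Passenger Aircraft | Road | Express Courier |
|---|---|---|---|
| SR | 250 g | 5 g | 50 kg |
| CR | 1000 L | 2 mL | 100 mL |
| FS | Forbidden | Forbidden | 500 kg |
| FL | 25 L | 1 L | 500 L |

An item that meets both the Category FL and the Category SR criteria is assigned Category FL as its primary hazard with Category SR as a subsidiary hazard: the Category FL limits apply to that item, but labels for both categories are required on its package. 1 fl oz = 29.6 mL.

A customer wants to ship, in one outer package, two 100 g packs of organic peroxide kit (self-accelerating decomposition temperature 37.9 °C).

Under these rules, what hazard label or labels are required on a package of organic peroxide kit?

The organic peroxide kit has self-accelerating decomposition temperature 37.9 °C, which is < 60 °C, so it is Category SR (Self-Reactive).
Only the Category SR label is required.

Category SR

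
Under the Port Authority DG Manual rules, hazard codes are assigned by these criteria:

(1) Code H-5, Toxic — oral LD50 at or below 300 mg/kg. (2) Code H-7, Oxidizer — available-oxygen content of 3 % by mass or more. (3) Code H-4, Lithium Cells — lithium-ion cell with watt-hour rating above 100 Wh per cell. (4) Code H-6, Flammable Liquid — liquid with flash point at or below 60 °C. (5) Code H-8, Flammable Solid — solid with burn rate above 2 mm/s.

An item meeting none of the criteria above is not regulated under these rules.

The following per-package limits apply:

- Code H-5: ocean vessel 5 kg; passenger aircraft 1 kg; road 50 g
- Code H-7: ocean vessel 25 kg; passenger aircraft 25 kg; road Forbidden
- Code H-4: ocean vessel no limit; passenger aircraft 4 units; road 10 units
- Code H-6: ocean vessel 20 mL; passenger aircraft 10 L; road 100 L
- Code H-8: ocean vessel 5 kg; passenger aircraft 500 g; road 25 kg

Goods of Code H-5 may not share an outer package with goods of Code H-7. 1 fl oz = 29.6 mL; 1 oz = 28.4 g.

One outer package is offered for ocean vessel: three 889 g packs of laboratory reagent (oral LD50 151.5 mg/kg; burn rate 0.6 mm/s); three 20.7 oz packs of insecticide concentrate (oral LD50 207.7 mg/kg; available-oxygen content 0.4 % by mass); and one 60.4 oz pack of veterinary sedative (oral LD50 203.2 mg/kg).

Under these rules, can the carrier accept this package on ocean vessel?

No

Laboratory reagent: oral LD50 151.5 mg/kg ≤ 300 mg/kg → Code H-5 (Toxic).
Insecticide concentrate: oral LD50 207.7 mg/kg ≤ 300 mg/kg → Code H-5 (Toxic).
Oral LD50 203.2 mg/kg meets the Code H-5 criterion (Toxic), so the veterinary sedative is Code H-5.
Code H-5 net quantity: (three 889 g packs = 2.667 kg) + (three 20.7 oz packs = 1763.64 g) + (one 60.4 oz pack = 1715.36 g) = 6.146 kg.
6.146 kg > 5 kg (ocean vessel limit, Code H-5) — over the limit.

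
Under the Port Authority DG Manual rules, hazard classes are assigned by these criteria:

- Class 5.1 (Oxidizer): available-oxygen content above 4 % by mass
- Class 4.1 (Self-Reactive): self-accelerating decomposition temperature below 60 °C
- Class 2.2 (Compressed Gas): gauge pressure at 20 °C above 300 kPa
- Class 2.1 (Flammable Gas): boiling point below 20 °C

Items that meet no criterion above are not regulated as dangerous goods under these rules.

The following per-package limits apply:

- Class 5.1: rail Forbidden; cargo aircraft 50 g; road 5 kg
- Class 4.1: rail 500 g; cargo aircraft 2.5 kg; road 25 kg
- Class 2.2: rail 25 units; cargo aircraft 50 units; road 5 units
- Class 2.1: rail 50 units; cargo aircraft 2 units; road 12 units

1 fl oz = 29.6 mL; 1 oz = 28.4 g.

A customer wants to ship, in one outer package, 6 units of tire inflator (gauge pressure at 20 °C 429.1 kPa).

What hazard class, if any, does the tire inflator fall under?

Class 2.2

Gauge pressure at 20 °C 429.1 kPa meets the Class 2.2 criterion (Compressed Gas), so the tire inflator is Class 2.2.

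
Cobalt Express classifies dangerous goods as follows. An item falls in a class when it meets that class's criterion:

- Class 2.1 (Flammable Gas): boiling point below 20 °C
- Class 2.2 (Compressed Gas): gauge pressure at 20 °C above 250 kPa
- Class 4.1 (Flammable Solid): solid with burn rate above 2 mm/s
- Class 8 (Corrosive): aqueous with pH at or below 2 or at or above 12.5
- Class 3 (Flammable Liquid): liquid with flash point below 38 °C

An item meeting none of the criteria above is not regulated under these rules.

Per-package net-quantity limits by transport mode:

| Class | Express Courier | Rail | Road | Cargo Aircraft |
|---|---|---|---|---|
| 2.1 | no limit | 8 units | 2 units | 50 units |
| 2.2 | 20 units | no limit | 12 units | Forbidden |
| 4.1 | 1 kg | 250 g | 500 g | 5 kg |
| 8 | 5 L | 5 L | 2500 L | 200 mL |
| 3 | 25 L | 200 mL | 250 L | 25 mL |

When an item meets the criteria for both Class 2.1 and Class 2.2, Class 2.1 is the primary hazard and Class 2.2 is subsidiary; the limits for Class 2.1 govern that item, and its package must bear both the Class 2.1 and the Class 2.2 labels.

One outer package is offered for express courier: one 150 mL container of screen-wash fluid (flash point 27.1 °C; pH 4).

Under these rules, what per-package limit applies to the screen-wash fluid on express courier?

The screen-wash fluid has flash point 27.1 °C, which is < 38 °C, so it is Class 3 (Flammable Liquid).
The express courier limit for Class 3 is 25 L.

25 L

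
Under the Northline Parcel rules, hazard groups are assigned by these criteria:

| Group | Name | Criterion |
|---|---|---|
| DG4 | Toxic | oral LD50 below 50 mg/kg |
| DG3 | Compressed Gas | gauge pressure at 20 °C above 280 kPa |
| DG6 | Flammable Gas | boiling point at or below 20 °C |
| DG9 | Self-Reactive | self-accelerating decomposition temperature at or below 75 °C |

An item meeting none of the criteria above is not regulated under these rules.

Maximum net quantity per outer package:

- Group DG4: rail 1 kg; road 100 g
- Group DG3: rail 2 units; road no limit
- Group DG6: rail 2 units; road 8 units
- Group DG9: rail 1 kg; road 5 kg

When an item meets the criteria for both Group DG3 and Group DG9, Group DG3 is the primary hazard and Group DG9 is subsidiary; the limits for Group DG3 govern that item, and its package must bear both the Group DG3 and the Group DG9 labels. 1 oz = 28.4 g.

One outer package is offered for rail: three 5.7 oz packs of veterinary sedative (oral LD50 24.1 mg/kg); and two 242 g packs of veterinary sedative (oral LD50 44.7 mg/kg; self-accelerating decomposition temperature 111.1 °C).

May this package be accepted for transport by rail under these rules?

With oral LD50 24.1 mg/kg (< 50 mg/kg), the veterinary sedative falls in Group DG4.
The veterinary sedative has oral LD50 44.7 mg/kg, which is < 50 mg/kg, so it is Group DG4 (Toxic).
Group DG4 net quantity: (three 5.7 oz packs = 485.64 g) + (two 242 g packs = 484 g) = 969.64 g.
969.64 g is within the rail limit of 1 kg for Group DG4.

Yes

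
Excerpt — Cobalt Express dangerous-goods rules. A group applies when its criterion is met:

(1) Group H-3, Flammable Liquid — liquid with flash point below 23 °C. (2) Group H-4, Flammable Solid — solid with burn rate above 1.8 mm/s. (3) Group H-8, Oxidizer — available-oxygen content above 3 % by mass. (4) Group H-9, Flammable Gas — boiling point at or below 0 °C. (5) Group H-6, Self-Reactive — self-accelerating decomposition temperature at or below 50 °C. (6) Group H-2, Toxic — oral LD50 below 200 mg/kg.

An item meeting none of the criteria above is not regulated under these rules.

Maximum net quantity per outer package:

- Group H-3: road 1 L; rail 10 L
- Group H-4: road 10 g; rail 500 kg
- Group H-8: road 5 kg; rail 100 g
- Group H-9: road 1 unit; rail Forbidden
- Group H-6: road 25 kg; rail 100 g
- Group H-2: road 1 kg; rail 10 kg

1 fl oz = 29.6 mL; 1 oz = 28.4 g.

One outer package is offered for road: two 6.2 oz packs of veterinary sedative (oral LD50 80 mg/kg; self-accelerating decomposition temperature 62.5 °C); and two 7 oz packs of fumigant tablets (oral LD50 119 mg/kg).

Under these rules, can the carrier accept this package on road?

Veterinary sedative: oral LD50 80 mg/kg < 200 mg/kg → Group H-2 (Toxic).
Fumigant tablets: oral LD50 119 mg/kg < 200 mg/kg → Group H-2 (Toxic).
Total Group H-2: (two 6.2 oz packs = 352.16 g) + (two 7 oz packs = 397.6 g) = 749.76 g.
749.76 g ≤ 1 kg (road limit, Group H-2) — within limit.

Yes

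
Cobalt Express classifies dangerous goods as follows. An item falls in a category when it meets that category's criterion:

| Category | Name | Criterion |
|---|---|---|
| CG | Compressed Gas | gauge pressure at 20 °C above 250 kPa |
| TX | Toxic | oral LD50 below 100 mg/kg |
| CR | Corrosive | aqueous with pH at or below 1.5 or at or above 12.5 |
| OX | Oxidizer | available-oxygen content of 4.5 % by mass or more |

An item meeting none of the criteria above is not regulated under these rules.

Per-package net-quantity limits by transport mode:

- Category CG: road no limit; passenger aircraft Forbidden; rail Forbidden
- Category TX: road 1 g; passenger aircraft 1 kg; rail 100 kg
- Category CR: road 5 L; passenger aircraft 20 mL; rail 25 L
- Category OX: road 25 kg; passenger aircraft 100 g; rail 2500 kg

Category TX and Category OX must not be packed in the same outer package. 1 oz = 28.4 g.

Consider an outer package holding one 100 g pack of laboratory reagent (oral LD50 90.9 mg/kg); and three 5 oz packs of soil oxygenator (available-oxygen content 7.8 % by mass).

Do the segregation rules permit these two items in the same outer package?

With oral LD50 90.9 mg/kg (< 100 mg/kg), the laboratory reagent falls in Category TX.
The soil oxygenator has available-oxygen content 7.8 % by mass, which is ≥ 4.5 % by mass, so it is Category OX (Oxidizer).
Category TX and Category OX may not share an outer package.

No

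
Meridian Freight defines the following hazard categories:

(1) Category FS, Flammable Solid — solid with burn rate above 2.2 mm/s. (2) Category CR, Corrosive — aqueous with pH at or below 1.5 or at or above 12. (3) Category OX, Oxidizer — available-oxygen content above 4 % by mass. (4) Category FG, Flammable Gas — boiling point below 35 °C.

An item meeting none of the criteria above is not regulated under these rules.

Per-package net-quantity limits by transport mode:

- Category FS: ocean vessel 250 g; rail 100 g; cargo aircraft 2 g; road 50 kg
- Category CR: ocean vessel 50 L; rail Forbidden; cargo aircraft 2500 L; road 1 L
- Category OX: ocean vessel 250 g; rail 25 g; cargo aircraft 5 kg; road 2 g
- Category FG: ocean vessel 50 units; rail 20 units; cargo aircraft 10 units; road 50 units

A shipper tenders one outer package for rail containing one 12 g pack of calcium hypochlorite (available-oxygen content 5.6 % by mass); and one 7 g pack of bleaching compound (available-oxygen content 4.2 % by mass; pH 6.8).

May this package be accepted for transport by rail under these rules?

Yes

Calcium hypochlorite: available-oxygen content 5.6 % by mass > 4 % by mass → Category OX (Oxidizer).
The bleaching compound has available-oxygen content 4.2 % by mass, which is > 4 % by mass, so it is Category OX (Oxidizer).
Total Category OX: 12 g + 7 g = 19 g.
19 g is within the rail limit of 25 g for Category OX.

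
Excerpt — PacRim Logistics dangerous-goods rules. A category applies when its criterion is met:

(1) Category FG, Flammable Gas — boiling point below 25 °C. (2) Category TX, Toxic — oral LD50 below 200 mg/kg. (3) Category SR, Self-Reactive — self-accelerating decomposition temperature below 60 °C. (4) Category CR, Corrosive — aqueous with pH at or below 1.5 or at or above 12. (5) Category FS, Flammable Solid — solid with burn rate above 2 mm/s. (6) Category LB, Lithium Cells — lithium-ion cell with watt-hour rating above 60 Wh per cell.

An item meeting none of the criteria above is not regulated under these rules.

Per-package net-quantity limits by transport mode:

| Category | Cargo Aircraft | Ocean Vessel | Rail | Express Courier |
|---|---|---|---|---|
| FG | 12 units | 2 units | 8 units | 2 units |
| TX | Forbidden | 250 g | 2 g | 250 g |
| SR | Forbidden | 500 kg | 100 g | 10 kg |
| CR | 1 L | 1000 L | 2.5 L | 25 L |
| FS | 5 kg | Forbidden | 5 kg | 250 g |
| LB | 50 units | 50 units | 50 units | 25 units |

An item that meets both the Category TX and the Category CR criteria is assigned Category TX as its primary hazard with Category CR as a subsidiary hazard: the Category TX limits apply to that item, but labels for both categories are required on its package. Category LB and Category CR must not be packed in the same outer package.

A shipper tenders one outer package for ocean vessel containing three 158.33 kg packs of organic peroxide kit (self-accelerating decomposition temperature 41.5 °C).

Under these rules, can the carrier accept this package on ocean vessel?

Self-accelerating decomposition temperature 41.5 °C meets the Category SR criterion (Self-Reactive), so the organic peroxide kit is Category SR.
Category SR quantity: three 158.33 kg packs = 474.99 kg.
474.99 kg is within the ocean vessel limit of 500 kg for Category SR.

Yes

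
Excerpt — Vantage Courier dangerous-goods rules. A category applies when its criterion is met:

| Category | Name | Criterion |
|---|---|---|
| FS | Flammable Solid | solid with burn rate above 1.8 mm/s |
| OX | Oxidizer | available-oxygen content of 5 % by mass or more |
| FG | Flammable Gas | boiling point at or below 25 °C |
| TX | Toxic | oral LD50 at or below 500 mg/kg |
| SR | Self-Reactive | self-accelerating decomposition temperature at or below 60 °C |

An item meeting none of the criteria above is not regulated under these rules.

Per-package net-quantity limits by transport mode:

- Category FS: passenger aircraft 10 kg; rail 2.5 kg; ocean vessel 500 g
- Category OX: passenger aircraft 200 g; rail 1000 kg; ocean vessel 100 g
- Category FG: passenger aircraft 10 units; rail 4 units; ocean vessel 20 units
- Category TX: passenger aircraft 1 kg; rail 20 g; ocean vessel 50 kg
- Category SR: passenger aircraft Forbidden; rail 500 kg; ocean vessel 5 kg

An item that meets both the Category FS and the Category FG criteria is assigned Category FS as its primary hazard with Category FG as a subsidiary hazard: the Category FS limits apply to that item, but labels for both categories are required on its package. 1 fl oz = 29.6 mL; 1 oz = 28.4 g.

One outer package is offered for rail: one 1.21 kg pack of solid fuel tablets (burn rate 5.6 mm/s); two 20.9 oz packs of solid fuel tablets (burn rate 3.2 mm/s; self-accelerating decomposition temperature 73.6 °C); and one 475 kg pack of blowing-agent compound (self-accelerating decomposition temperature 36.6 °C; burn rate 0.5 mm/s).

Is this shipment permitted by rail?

With burn rate 5.6 mm/s (> 1.8 mm/s), the solid fuel tablets fall in Category FS.
The solid fuel tablets have burn rate 3.2 mm/s, which is > 1.8 mm/s, so they are Category FS (Flammable Solid).
Blowing-agent compound: self-accelerating decomposition temperature 36.6 °C ≤ 60 °C → Category SR (Self-Reactive).
Category FS net quantity: 1.21 kg + (two 20.9 oz packs = 1187.12 g) = 2397.12 g.
That is within the Category FS rail limit of 2.5 kg.
Category SR quantity: 475 kg.
475 kg ≤ 500 kg (rail limit, Category SR) — within limit.
Every hazard category is within its rail limit and no segregation rule is violated.

Yes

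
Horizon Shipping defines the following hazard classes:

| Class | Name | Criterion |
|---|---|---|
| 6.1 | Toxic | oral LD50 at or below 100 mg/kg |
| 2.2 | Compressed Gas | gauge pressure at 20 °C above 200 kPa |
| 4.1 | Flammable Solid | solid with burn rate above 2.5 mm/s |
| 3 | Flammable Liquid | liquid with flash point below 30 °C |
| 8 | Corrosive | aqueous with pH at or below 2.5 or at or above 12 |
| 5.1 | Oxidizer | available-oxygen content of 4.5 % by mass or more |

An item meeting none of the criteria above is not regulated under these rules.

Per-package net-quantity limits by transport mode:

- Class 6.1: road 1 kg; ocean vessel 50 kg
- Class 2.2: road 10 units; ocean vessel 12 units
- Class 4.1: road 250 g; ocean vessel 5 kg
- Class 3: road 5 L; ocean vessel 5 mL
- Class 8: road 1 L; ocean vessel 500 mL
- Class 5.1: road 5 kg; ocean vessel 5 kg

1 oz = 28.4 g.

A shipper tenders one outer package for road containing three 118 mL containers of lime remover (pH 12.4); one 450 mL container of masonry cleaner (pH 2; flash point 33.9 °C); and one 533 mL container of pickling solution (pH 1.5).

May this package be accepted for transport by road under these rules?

pH 12.4 meets the Class 8 criterion (Corrosive), so the lime remover is Class 8.
With pH 2 (≤ 2.5), the masonry cleaner falls in Class 8.
The pickling solution has pH 1.5, which is ≤ 2.5, so it is Class 8 (Corrosive).
Total Class 8: (three 118 mL containers = 354 mL) + 450 mL + 533 mL = 1.337 L.
1.337 L > 1 L (road limit, Class 8) — over the limit.

No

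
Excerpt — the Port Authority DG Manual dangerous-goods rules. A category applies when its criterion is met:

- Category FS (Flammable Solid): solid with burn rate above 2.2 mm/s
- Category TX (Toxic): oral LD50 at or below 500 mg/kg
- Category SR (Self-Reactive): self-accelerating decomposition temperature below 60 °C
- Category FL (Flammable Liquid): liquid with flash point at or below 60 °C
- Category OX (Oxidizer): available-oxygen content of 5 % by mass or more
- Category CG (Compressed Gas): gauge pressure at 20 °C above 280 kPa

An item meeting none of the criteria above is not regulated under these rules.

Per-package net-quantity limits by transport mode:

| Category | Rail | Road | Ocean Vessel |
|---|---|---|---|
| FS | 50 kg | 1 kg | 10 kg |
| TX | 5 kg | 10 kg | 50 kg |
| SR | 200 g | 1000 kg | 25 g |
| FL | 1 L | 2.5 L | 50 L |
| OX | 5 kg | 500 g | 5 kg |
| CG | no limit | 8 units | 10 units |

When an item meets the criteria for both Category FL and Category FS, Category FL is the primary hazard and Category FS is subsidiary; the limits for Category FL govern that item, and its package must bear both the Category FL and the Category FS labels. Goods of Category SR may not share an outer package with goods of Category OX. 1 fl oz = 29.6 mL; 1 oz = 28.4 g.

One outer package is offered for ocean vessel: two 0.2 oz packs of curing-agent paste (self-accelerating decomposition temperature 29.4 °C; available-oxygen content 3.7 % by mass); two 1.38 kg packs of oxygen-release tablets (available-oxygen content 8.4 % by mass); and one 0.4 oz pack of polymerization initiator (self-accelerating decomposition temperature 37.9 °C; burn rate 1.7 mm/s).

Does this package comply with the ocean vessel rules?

With self-accelerating decomposition temperature 29.4 °C (< 60 °C), the curing-agent paste falls in Category SR.
The oxygen-release tablets have available-oxygen content 8.4 % by mass, which is ≥ 5 % by mass, so they are Category OX (Oxidizer).
With self-accelerating decomposition temperature 37.9 °C (< 60 °C), the polymerization initiator falls in Category SR.
Category SR net quantity: (two 0.2 oz packs = 11.36 g) + (one 0.4 oz pack = 11.36 g) = 22.72 g.
22.72 g ≤ 25 g (ocean vessel limit, Category SR) — within limit.
Category OX quantity: two 1.38 kg packs = 2.76 kg.
2.76 kg ≤ 5 kg (ocean vessel limit, Category OX) — within limit.
Category SR and Category OX may not share an outer package.

No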